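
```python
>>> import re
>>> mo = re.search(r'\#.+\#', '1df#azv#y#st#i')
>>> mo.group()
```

'#azv#y#st#'

`search` walks the string left to right and returns the first match it finds.
The match spans [3:13] → '#azv#y#st#'.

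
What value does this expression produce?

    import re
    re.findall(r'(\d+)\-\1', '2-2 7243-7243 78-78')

['2', '7243', '78']

The backreference `\1` re-matches whatever the first group consumed, character for character.
Scanning left to right: at [0:3] match '2-2', group 1 = '2'; at [4:13] match '7243-7243', group 1 = '7243'; at [14:19] match '78-78', group 1 = '78'.
One capturing group, so `findall` returns just the captured substring from each match — 3 in all.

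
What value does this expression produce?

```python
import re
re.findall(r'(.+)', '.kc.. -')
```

With a single group, `findall` returns only what that group captured — 1 item.

['.kc.. -']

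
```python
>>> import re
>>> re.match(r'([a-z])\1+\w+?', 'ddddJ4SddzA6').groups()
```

`\1` is not a pattern — it's the concrete string captured by group 1, re-applied verbatim.
With `match`, the pattern is implicitly anchored at the beginning.
The match spans [0:5] → 'ddddJ'.
Captured: group 1 = 'd'.

('d',)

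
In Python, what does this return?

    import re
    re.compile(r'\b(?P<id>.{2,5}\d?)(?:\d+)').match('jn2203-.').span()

(0, 6)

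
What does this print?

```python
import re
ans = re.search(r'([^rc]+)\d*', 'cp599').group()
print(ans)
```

p599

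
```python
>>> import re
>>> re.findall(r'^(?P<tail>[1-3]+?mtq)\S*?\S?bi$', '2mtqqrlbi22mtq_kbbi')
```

`findall` collects group 1 from the one match (1 total).

['2mtq']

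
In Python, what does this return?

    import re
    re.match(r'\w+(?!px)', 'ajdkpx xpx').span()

(0, 6)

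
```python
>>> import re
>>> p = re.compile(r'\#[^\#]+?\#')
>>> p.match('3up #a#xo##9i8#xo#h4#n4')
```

`re.match` only tries the pattern at the start of the string.
Here the string doesn't start with a match, so the call returns None.

None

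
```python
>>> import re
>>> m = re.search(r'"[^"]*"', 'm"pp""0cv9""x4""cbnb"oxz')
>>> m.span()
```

The match spans [1:5] → '"pp"'.

(1, 5)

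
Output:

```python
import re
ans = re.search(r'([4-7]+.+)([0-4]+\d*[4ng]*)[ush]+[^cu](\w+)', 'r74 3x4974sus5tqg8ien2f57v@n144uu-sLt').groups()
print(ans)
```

The match spans [1:37] → '74 3x4974sus5tqg8ien2f57v@n144uu-sLt'.
Captured: group 1 = '74 3x4974sus5tqg8ien2f57v@n14', group 2 = '4', group 3 = 'sLt'.

('74 3x4974sus5tqg8ien2f57v@n14', '4', 'sLt')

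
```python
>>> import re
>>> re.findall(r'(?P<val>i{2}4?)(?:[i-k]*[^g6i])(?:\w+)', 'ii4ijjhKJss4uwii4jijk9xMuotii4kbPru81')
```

['ii4']

Pattern: exactly 2 of the literal 'i', then optionally a literal '4' (captured as 'val'); then zero or more of a character in [i-k], then any character except [g6i] (non-capturing group); then one or more of a word character (non-capturing group).
Because there's exactly one group, `findall` drops the full match and keeps group 1 from the one hit.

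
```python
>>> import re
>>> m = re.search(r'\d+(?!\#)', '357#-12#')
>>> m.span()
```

(0, 2)

`(?!…)`/`(?<!…)` only lets a position through if the neighbouring text does NOT match; no characters are consumed.
`re.search` tries every starting position until one works.
The match spans [0:2] → '35'.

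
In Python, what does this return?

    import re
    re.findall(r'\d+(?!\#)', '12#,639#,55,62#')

The negative lookaround is zero-width — it rules out positions where the adjacent text would match, without consuming anything.
Since nothing is captured, `findall` lists the 4 matched substrings directly.

['1', '63', '55', '6']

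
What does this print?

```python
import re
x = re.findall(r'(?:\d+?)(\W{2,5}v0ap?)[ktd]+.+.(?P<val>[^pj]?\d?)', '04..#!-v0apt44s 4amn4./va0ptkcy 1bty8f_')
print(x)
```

[('..#!-v0ap', '')]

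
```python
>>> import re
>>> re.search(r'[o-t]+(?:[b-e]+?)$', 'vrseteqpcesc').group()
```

The pattern matches one or more of a character in [o-t]; then one or more of a character in [b-e] (lazy) (non-capturing group); then anchored at the end.
`re.search` scans for the first position where the pattern succeeds.
The match spans [10:12] → 'sc'.

'sc'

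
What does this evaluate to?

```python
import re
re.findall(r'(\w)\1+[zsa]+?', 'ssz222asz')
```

`\1` is not a pattern — it's the concrete string captured by group 1, re-applied verbatim.
Because there's exactly one group, `findall` drops the full match and keeps group 1 from each hit.

['s', '2']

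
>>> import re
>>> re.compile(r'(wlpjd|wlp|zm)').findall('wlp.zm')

['wlp', 'zm']

`findall` collects group 1 from each match (2 total).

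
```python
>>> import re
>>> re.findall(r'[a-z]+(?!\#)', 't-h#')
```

['t']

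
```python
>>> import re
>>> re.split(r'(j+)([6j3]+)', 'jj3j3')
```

The pattern matches one or more of a literal 'j' (captured); then one or more of one of [6j3] (captured).
Matches to split on: at [0:5] → 'jj3j3'.
`re.split` interleaves the captured-group text with the surrounding fragments.

['', 'jj', '3j3', '']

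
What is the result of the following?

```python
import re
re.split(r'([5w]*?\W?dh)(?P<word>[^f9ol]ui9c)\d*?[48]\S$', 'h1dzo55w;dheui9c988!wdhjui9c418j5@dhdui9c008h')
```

['h1dzo55w;dheui9c988!wdhjui9c418j', '5@dh', 'dui9c', '']

Because the pattern has a capturing group, `split` also inserts each captured text between the pieces.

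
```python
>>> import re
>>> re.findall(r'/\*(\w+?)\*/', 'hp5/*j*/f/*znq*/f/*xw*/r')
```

Walking the string: at [3:8] match '/*j*/', group 1 = 'j'; at [9:16] match '/*znq*/', group 1 = 'znq'; at [17:23] match '/*xw*/', group 1 = 'xw'.
`findall` collects group 1 from each match (3 total).

['j', 'znq', 'xw']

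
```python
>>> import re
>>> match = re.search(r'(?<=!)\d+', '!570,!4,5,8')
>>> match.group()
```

Lookahead/lookbehind check context without consuming it, so the matched span excludes the asserted characters.
`re.search` scans for the first position where the pattern succeeds.
The match spans [1:4] → '570'.

'570'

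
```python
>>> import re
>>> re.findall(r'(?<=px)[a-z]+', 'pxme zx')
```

['me']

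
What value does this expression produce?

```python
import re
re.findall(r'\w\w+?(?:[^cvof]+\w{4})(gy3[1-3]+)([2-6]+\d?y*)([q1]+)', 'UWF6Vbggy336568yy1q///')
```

[('gy33', '6568yy', '1q')]

The pattern matches a word character, then one or more of a word character (lazy); then one or more of any character except [cvof], then exactly 4 of a word character (non-capturing group); then the literal 'gy3', then one or more of a character in [1-3] (captured); then one or more of a character in [2-6], then optionally a digit, then zero or more of a literal 'y' (captured); then one or more of one of [q1] (captured).
Walking the string: at [0:19] match 'UWF6Vbggy336568yy1q', groups = ('gy33', '6568yy', '1q').
3 groups means the one result is a tuple of 3 captured strings — 1 here.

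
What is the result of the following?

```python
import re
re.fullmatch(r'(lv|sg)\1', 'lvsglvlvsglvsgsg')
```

None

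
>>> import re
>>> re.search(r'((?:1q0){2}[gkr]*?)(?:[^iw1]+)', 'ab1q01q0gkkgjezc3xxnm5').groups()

('1q01q0',)

Pattern: the literal '1q0' repeated 2 times, then zero or more of one of [gkr] (lazy) (captured); then one or more of any character except [iw1] (non-capturing group).
`re.search` scans for the first position where the pattern succeeds.
The match spans [2:22] → '1q01q0gkkgjezc3xxnm5'.
Captured: group 1 = '1q01q0'.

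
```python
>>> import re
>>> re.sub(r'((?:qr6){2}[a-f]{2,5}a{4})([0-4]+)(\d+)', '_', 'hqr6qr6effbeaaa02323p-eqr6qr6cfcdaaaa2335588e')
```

'hqr6qr6effbeaaa02323p-e_e'

Pattern: the literal 'qr6' repeated 2 times, then 2 to 5 of a character in [a-f], then exactly 4 of the literal 'a' (captured); then one or more of a character in [0-4] (captured); then one or more of a digit (captured).
Each match is replaced by '_'.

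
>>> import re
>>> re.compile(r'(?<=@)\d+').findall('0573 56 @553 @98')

Lookahead/lookbehind check context without consuming it, so the matched span excludes the asserted characters.
Walking the string: at [9:12] → '553'; at [14:16] → '98'.
No capturing groups, so `findall` returns the 2 full match strings.

['553', '98']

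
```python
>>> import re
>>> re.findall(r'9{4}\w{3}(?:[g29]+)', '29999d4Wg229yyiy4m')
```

['9999d4Wg229']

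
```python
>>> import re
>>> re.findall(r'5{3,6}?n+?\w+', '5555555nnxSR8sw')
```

Pattern: 3 to 6 of a literal '5' (lazy), then one or more of a literal 'n' (lazy); then one or more of a word character.
Scanning left to right: at [1:15] → '555555nnxSR8sw'.
`findall` yields the raw match text (1 of them) because the pattern has no groups.

['555555nnxSR8sw']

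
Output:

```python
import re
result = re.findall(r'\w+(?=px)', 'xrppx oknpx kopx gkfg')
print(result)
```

Because the assertion is zero-width, the text it checks is not consumed and won't appear in the result.
`findall` yields the raw match text (3 of them) because the pattern has no groups.

['xrp', 'okn', 'ko']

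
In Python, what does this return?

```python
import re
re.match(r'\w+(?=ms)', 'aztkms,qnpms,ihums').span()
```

The `(?=…)`/`(?<=…)` assertion just peeks at neighbouring text; it doesn't advance the match position.
`match` is anchored at position 0; if the pattern doesn't fit there, it returns None.
The match spans [0:4] → 'aztk'.

(0, 4)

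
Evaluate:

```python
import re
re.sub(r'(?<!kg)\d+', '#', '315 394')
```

Because the assertion is negative and zero-width, positions next to the forbidden text are skipped.
Matches: at [0:3] → '315'; at [4:7] → '394'.
Every occurrence is swapped for '#'.

'# #'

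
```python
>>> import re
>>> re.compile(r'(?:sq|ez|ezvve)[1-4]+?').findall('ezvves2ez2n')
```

With no groups in the pattern, `findall` gives back each whole match — 1 here.

['ez2']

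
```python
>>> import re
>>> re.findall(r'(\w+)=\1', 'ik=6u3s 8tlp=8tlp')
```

A backreference is literal: `\1` must see the identical characters the first group matched.
Walking the string: at [8:17] match '8tlp=8tlp', group 1 = '8tlp'.
One capturing group, so `findall` returns just the captured substring from the one match — 1 in all.

['8tlp']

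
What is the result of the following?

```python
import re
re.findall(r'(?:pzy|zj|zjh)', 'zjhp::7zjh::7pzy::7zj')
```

Alternation isn't longest-match — the leftmost alternative that fits at this position is chosen.
Walking the string: at [0:2] → 'zj'; at [7:9] → 'zj'; at [13:16] → 'pzy'; at [19:21] → 'zj'.
With no groups in the pattern, `findall` gives back each whole match — 4 here.

['zj', 'zj', 'pzy', 'zj']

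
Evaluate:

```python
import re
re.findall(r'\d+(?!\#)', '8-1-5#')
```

A negative assertion filters positions out without eating any characters.
With no groups in the pattern, `findall` gives back each whole match — 2 here.

['8', '1']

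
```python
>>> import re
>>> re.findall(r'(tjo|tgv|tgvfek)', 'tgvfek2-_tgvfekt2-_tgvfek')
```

['tgv', 'tgv', 'tgv']

Alternation isn't longest-match — the leftmost alternative that fits at this position is chosen.
Because there's exactly one group, `findall` drops the full match and keeps group 1 from each hit.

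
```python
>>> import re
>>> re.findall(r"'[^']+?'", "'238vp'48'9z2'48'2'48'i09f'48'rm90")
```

["'238vp'", "'9z2'", "'2'", "'i09f'"]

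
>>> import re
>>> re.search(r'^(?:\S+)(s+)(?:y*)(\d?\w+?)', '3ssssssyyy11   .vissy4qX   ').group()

'3ssssssyyy11'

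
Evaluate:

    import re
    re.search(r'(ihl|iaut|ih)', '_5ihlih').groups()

('ihl',)

The match spans [2:5] → 'ihl'.
Captured: group 1 = 'ihl'.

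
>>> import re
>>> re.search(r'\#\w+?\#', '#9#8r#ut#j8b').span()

(0, 3)

`search` walks the string left to right and returns the first match it finds.
The match spans [0:3] → '#9#'.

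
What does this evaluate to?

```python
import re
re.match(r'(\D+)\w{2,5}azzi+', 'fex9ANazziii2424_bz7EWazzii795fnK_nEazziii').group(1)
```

This matches one or more of a non-digit (captured); then 2 to 5 of a word character, then the literal 'azz'; then one or more of a literal 'i'.
`re.match` won't scan ahead — the pattern has to work from the very first character.
The match spans [0:12] → 'fex9ANazziii'.
Captured: group 1 = 'fex'.

'fex'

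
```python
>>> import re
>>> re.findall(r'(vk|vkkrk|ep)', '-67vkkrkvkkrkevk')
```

`|` is ordered: at each position the engine commits to the first alternative that works.
Matches: at [3:5] match 'vk', group 1 = 'vk'; at [8:10] match 'vk', group 1 = 'vk'; at [14:16] match 'vk', group 1 = 'vk'.
With a single group, `findall` returns only what that group captured — 3 items.

['vk', 'vk', 'vk']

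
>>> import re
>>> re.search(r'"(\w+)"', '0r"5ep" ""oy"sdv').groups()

The match spans [2:7] → '"5ep"'.
Captured: group 1 = '5ep'.

('5ep',)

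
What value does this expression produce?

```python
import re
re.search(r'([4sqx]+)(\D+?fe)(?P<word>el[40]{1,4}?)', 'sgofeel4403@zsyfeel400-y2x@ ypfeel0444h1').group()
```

The pattern matches one or more of one of [4sqx] (captured); then one or more of a non-digit (lazy), then the literal 'fe' (captured); then the literal 'el', then 1 to 4 of one of [40] (lazy) (captured as 'word').
`search` walks the string left to right and returns the first match it finds.
The match spans [0:8] → 'sgofeel4'.
Captured: group 1 = 's', group 2 = 'gofe', group 3 = 'el4'.

'sgofeel4'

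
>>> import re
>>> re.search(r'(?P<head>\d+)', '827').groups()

('827',)

The match spans [0:3] → '827'.
Captured: group 1 = '827'.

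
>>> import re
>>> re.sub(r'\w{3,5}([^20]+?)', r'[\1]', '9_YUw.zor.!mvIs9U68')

'[.][.]![U]68'

Pattern: 3 to 5 of a word character; then one or more of any character except [20] (lazy) (captured).
A `+?`/`*?`/`{m,n}?` starts at its minimum and grows only as far as needed for what follows to match.
Matches: at [0:6] → '9_YUw.'; at [6:10] → 'zor.'; at [11:17] → 'mvIs9U'.
The replacement refers to a captured group, so each match is rewritten using its own captured text.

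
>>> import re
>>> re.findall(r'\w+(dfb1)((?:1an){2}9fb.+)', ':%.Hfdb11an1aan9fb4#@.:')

[]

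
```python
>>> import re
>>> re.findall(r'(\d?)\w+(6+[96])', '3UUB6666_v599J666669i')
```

Pattern: optionally a digit (captured); then one or more of a word character; then one or more of a literal '6', then one of [96] (captured).
2 groups means the one result is a tuple of 2 captured strings — 1 here.

[('3', '69')]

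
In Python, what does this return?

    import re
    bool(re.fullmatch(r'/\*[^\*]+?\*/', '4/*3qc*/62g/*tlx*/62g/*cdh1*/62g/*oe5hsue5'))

`fullmatch` succeeds only if the pattern covers the string from start to end.
Here the string isn't matched end-to-end, so the call returns None, and `bool(None)` is False.

False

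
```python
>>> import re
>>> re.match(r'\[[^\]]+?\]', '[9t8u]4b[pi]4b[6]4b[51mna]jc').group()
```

'[9t8u]'

`re.match` won't scan ahead — the pattern has to work from the very first character.
The match spans [0:6] → '[9t8u]'.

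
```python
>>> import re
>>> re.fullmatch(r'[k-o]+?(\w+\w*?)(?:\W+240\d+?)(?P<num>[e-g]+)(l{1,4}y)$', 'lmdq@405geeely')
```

`fullmatch` succeeds only if the pattern covers the string from start to end.
Here the pattern can't cover the whole string, so the call returns None.

None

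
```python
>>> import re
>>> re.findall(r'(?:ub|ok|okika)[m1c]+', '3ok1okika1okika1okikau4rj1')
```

Matches: at [1:4] → 'ok1'; at [4:10] → 'okika1'; at [10:16] → 'okika1'.
Since nothing is captured, `findall` lists the 3 matched substrings directly.

['ok1', 'okika1', 'okika1']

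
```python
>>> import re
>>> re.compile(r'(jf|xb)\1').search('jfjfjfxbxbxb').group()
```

'jfjf'

After group 1 captures some text, `\1` only succeeds where that same text appears again.
`search` walks the string left to right and returns the first match it finds.
The match spans [0:4] → 'jfjf'.
Captured: group 1 = 'jf'.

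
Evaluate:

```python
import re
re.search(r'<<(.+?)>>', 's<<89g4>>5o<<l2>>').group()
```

The match spans [1:9] → '<<89g4>>'.

'<<89g4>>'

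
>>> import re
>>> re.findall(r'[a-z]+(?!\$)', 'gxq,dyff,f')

A negative assertion filters positions out without eating any characters.
Scanning left to right: at [0:3] → 'gxq'; at [4:8] → 'dyff'; at [9:10] → 'f'.
No capturing groups, so `findall` returns the 3 full match strings.

['gxq', 'dyff', 'f']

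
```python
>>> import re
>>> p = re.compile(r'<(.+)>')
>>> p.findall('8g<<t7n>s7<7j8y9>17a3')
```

['<t7n>s7<7j8y9']

With a single group, `findall` returns only what that group captured — 1 item.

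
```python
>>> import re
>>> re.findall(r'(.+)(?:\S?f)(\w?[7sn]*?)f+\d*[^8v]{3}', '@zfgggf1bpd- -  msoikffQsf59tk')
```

The pattern matches one or more of any character (captured); then optionally a non-whitespace character, then the literal 'f' (non-capturing group); then optionally a word character, then zero or more of one of [7sn] (lazy) (captured); then one or more of a literal 'f', then zero or more of a digit, then exactly 3 of any character except [8v].
Walking the string: at [0:30] match '@zfgggf1bpd- -  msoikffQsf59tk', groups = ('@zfgggf1bpd- -  msoikf', 'Qs').
`findall` packs the 2 group values into a tuple for every match.

[('@zfgggf1bpd- -  msoikf', 'Qs')]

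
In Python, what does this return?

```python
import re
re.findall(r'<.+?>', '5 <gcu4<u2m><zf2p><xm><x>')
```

['<gcu4<u2m>', '<zf2p>', '<xm>', '<x>']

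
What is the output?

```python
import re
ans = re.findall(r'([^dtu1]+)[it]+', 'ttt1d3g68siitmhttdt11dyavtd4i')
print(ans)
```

This matches one or more of any character except [dtu1] (captured); then one or more of one of [it].
Scanning left to right: at [5:13] match '3g68siit', group 1 = '3g68sii'; at [13:17] match 'mhtt', group 1 = 'mh'; at [22:26] match 'yavt', group 1 = 'yav'; at [27:29] match '4i', group 1 = '4'.
`findall` collects group 1 from each match (4 total).

['3g68sii', 'mh', 'yav', '4']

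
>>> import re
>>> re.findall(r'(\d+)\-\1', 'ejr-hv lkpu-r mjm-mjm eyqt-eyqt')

[]

Because there's exactly one group, `findall` drops the full match and keeps group 1 from each hit.
Nothing in the string satisfies the pattern, so the list is empty.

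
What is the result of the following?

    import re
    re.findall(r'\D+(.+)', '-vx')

The pattern matches one or more of a non-digit; then one or more of any character (captured).
Matches: at [0:3] match '-vx', group 1 = 'x'.
With a single group, `findall` returns only what that group captured — 1 item.

['x']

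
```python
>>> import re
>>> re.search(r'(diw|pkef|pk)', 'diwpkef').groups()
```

`re.search` scans for the first position where the pattern succeeds.
The match spans [0:3] → 'diw'.
Captured: group 1 = 'diw'.

('diw',)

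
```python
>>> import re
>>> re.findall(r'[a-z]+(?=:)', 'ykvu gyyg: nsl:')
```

The `(?=…)`/`(?<=…)` assertion just peeks at neighbouring text; it doesn't advance the match position.
`findall` yields the raw match text (2 of them) because the pattern has no groups.

['gyyg', 'nsl']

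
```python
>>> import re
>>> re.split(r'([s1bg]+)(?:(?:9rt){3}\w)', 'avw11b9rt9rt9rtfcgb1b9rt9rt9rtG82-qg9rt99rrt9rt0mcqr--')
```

['avw', '11b', 'c', 'gb1b', '82-qg9rt99rrt9rt0mcqr--']

Pattern: one or more of one of [s1bg] (captured); then the literal '9rt' repeated 3 times, then a word character (non-capturing group).
Matches to split on: at [3:16] → '11b9rt9rt9rtf'; at [17:31] → 'gb1b9rt9rt9rtG'.
`re.split` interleaves the captured-group text with the surrounding fragments.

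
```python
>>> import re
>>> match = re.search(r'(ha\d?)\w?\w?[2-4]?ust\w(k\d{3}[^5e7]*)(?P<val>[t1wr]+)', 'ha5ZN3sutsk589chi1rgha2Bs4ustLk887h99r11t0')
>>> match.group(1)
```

The match spans [20:41] → 'ha2Bs4ustLk887h99r11t'.
Captured: group 1 = 'ha2', group 2 = 'k887h99r11', group 3 = 't'.

'ha2'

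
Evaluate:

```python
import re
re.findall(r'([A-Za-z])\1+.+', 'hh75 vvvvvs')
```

`\1` is not a pattern — it's the concrete string captured by group 1, re-applied verbatim.
Scanning left to right: at [0:11] match 'hh75 vvvvvs', group 1 = 'h'.
Because there's exactly one group, `findall` drops the full match and keeps group 1 from the one hit.

['h']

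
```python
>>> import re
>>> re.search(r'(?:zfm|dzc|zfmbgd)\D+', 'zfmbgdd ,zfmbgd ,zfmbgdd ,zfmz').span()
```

(0, 30)

Unlike `match`, `search` isn't anchored — it looks for the pattern anywhere in the string.
The match spans [0:30] → 'zfmbgdd ,zfmbgd ,zfmbgdd ,zfmz'.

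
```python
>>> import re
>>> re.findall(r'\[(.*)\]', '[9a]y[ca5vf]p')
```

['9a]y[ca5vf']

`findall` collects group 1 from the one match (1 total).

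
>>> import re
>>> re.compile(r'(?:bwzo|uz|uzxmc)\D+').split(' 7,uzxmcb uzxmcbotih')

[' 7,', '']

Matches to split on: at [3:20] → 'uzxmcb uzxmcbotih'.
Each match becomes a cut point; 2 segments remain.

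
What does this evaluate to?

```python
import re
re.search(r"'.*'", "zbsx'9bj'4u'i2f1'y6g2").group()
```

`re.search` scans for the first position where the pattern succeeds.
The match spans [4:17] → "'9bj'4u'i2f1'".

"'9bj'4u'i2f1'"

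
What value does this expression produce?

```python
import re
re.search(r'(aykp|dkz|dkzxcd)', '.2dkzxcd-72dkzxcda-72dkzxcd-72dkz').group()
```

The regex engine tests alternatives in the order written; an earlier branch that matches wins even if a later one would match more.
`search` walks the string left to right and returns the first match it finds.
The match spans [2:5] → 'dkz'.
Captured: group 1 = 'dkz'.

'dkz'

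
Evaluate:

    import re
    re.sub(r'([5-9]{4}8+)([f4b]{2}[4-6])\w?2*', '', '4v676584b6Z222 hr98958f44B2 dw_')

Every occurrence is swapped for ''.

'4v hr dw_'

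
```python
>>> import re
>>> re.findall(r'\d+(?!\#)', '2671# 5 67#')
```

['267', '5', '6']

Because the assertion is negative and zero-width, positions next to the forbidden text are skipped.
Scanning left to right: at [0:3] → '267'; at [6:7] → '5'; at [8:9] → '6'.
`findall` yields the raw match text (3 of them) because the pattern has no groups.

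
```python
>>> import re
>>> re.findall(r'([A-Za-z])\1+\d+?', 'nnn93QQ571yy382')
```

A backreference is literal: `\1` must see the identical characters the first group matched.
Walking the string: at [0:4] match 'nnn9', group 1 = 'n'; at [5:8] match 'QQ5', group 1 = 'Q'; at [10:13] match 'yy3', group 1 = 'y'.
Because there's exactly one group, `findall` drops the full match and keeps group 1 from each hit.

['n', 'Q', 'y']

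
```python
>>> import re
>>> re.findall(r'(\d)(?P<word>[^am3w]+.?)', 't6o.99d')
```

[('6', 'o.99d')]

The pattern matches a digit (captured); then one or more of any character except [am3w], then optionally any character (captured as 'word').
2 groups means the one result is a tuple of 2 captured strings — 1 here.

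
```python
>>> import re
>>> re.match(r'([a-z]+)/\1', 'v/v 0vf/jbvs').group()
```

'v/v'

After group 1 captures some text, `\1` only succeeds where that same text appears again.
`re.match` only tries the pattern at the start of the string.
The match spans [0:3] → 'v/v'.
Captured: group 1 = 'v'.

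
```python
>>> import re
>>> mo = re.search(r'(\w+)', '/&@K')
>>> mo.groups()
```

This matches one or more of a word character (captured).
`re.search` scans for the first position where the pattern succeeds.
The match spans [3:4] → 'K'.
Captured: group 1 = 'K'.

('K',)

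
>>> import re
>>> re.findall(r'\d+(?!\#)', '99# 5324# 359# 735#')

['9', '532', '35', '73']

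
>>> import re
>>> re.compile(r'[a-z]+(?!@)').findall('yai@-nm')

['ya', 'nm']

`(?!…)`/`(?<!…)` only lets a position through if the neighbouring text does NOT match; no characters are consumed.
Scanning left to right: at [0:2] → 'ya'; at [5:7] → 'nm'.
`findall` yields the raw match text (2 of them) because the pattern has no groups.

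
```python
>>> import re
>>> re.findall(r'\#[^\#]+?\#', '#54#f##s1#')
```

['#54#', '#s1#']

No capturing groups, so `findall` returns the 2 full match strings.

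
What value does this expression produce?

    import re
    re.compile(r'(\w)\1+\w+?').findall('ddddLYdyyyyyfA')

['d', 'y']

`\1` is not a pattern — it's the concrete string captured by group 1, re-applied verbatim.
Walking the string: at [0:5] match 'ddddL', group 1 = 'd'; at [7:13] match 'yyyyyf', group 1 = 'y'.
Because there's exactly one group, `findall` drops the full match and keeps group 1 from each hit.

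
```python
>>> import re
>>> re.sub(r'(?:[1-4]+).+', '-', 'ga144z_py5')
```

'ga-'

The pattern matches one or more of a character in [1-4] (non-capturing group); then one or more of any character.
Matches: at [2:10] → '144z_py5'.
Each match is replaced by '-'.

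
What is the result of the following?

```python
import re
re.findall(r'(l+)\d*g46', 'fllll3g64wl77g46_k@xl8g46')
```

This matches one or more of a literal 'l' (captured); then zero or more of a digit, then the literal 'g46'.
Walking the string: at [10:16] match 'l77g46', group 1 = 'l'; at [20:25] match 'l8g46', group 1 = 'l'.
With a single group, `findall` returns only what that group captured — 2 items.

['l', 'l']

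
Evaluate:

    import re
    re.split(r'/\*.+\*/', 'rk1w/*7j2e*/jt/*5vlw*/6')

Matches to split on: at [4:22] → '/*7j2e*/jt/*5vlw*/'.
Each match becomes a cut point; 2 segments remain.

['rk1w', '6']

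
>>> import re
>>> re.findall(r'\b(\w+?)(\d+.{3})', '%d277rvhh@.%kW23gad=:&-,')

[('d', '277rvh'), ('kW', '23gad')]

This matches a word boundary (`\b`, zero-width); then one or more of a word character (lazy) (captured); then one or more of a digit, then exactly 3 of any character (captured).
The `?` after the quantifier makes it lazy — it takes as little as possible before letting the rest of the pattern try.
Walking the string: at [1:8] match 'd277rvh', groups = ('d', '277rvh'); at [12:19] match 'kW23gad', groups = ('kW', '23gad').
Multiple groups make `findall` return tuples — one 2-tuple for each match.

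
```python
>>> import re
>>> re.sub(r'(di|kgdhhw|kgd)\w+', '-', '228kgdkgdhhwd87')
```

'228-'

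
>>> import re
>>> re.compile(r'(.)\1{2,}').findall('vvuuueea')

['u']

`\1` is not a pattern — it's the concrete string captured by group 1, re-applied verbatim.
Walking the string: at [2:5] match 'uuu', group 1 = 'u'.
`findall` collects group 1 from the one match (1 total).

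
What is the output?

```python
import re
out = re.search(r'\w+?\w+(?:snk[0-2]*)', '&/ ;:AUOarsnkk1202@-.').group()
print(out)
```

The pattern matches one or more of a word character (lazy), then one or more of a word character; then the literal 'snk', then zero or more of a character in [0-2] (non-capturing group).
`search` walks the string left to right and returns the first match it finds.
The match spans [5:13] → 'AUOarsnk'.

AUOarsnk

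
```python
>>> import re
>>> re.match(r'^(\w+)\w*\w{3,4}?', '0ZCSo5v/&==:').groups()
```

The match spans [0:7] → '0ZCSo5v'.
Captured: group 1 = '0ZCS'.

('0ZCS',)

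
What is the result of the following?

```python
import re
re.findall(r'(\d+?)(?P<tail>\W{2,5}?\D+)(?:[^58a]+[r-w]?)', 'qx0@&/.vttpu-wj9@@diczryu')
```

`findall` packs the 2 group values into a tuple for every match.

[('0', '@&/.vttpu-wj')]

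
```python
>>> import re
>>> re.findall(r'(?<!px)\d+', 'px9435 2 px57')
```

['435', '2', '7']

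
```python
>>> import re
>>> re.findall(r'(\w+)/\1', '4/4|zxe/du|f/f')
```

['4', 'f']

After group 1 captures some text, `\1` only succeeds where that same text appears again.
With a single group, `findall` returns only what that group captured — 2 items.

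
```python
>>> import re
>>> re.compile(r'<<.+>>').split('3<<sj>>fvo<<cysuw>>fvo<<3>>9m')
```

The string is cut at each match, leaving 2 pieces.

['3', '9m']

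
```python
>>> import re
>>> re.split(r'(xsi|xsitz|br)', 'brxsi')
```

['', 'br', '', 'xsi', '']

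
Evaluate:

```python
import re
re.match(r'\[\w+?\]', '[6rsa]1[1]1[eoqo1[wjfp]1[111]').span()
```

(0, 6)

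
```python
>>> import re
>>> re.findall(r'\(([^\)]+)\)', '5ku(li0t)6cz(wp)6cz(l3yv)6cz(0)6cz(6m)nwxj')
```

Scanning left to right: at [3:9] match '(li0t)', group 1 = 'li0t'; at [12:16] match '(wp)', group 1 = 'wp'; at [19:25] match '(l3yv)', group 1 = 'l3yv'; at [28:31] match '(0)', group 1 = '0'; at [34:38] match '(6m)', group 1 = '6m'.
Because there's exactly one group, `findall` drops the full match and keeps group 1 from each hit.

['li0t', 'wp', 'l3yv', '0', '6m']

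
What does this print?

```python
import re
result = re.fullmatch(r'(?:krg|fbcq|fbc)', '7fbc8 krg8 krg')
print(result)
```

`fullmatch` succeeds only if the pattern covers the string from start to end.
Here the string isn't matched end-to-end, so the call returns None.

None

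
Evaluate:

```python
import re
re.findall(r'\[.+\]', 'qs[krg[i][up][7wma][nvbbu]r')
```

['[krg[i][up][7wma][nvbbu]']

`findall` yields the raw match text (1 of them) because the pattern has no groups.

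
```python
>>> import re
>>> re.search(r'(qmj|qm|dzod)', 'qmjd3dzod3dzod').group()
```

'qmj'

Branches in `(...|...)` are attempted left-to-right; the first branch that allows the whole pattern to succeed is taken.
`search` walks the string left to right and returns the first match it finds.
The match spans [0:3] → 'qmj'.
Captured: group 1 = 'qmj'.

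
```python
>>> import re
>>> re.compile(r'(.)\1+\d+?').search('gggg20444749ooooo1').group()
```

'gggg2'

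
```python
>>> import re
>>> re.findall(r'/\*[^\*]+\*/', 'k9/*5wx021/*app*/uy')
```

['/*app*/']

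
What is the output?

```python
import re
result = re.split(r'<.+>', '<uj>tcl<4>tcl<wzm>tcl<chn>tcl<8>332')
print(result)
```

Each match becomes a cut point; 2 segments remain.

['', '332']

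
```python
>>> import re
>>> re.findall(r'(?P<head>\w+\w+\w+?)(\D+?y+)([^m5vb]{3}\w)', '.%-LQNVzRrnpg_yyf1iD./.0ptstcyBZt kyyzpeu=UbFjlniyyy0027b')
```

The `?` after the quantifier makes it lazy — it takes as little as possible before letting the rest of the pattern try.
`findall` packs the 3 group values into a tuple for every match.

[('LQNVzRrnpg_', 'yy', 'f1iD'), ('0ptstcyBZt', ' kyy', 'zpeu'), ('UbFjlniy', 'yy', '0027')]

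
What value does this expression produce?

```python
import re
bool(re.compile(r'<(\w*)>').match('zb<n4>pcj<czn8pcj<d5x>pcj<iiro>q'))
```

`match` is anchored at position 0; if the pattern doesn't fit there, it returns None.
Here position 0 doesn't satisfy it, so the call returns None, and `bool(None)` is False.

False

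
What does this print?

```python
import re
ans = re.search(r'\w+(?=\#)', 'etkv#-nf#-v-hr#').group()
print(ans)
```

The lookaround is zero-width — it requires the adjacent text to match without consuming it, so the asserted text isn't part of the match.
`search` walks the string left to right and returns the first match it finds.
The match spans [0:4] → 'etkv'.

etkv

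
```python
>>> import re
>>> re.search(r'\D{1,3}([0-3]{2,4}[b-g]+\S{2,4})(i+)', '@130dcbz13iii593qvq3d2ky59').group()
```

'@130dcbz13iii'

This matches 1 to 3 of a non-digit; then 2 to 4 of a character in [0-3], then one or more of a character in [b-g], then 2 to 4 of a non-whitespace character (captured); then one or more of a literal 'i' (captured).
`search` walks the string left to right and returns the first match it finds.
The match spans [0:13] → '@130dcbz13iii'.
Captured: group 1 = '130dcbz13i', group 2 = 'ii'.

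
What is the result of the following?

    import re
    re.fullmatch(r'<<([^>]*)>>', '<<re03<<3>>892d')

None

`re.fullmatch` is like wrapping the pattern in `^…$` (in single-line mode).
Here the pattern can't cover the whole string, so the call returns None.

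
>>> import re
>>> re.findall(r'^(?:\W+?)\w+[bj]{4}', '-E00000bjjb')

['-E00000bjjb']

The pattern matches anchored at the start of the string; then one or more of a non-word character (lazy) (non-capturing group); then one or more of a word character, then exactly 4 of one of [bj].
Walking the string: at [0:11] → '-E00000bjjb'.
With no groups in the pattern, `findall` gives back each whole match — 1 here.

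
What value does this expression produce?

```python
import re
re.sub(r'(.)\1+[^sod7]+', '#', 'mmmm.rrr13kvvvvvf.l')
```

After group 1 captures some text, `\1` only succeeds where that same text appears again.
Matches: at [0:19] → 'mmmm.rrr13kvvvvvf.l'.
Every occurrence is swapped for '#'.

'#'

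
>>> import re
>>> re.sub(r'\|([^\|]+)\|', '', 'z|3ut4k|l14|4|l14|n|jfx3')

'zl14l14jfx3'

Every occurrence is swapped for ''.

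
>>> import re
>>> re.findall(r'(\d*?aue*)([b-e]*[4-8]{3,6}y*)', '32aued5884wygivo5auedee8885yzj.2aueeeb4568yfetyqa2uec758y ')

Pattern: zero or more of a digit (lazy), then the literal 'au', then zero or more of the literal 'e' (captured); then zero or more of a character in [b-e], then 3 to 6 of a character in [4-8], then zero or more of the literal 'y' (captured).
Walking the string: at [0:10] match '32aued5884', groups = ('32aue', 'd5884'); at [16:28] match '5auedee8885y', groups = ('5aue', 'dee8885y'); at [31:43] match '2aueeeb4568y', groups = ('2aueee', 'b4568y').
2 groups means each result is a tuple of 2 captured strings — 3 here.

[('32aue', 'd5884'), ('5aue', 'dee8885y'), ('2aueee', 'b4568y')]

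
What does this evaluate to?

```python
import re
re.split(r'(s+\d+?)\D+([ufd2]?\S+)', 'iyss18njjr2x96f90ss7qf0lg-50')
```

['iy', 'ss18', '2x96f90ss7qf0lg-50', '']

The pattern matches one or more of the literal 's', then one or more of a digit (lazy) (captured); then one or more of a non-digit; then optionally one of [ufd2], then one or more of a non-whitespace character (captured).
Matches to split on: at [2:28] → 'ss18njjr2x96f90ss7qf0lg-50'.
With a capturing group present, the delimiter's captured portion is kept in the result list.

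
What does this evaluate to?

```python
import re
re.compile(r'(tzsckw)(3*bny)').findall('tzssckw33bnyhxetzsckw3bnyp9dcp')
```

[('tzsckw', '3bny')]

The pattern matches the literal 'tzs', then the literal 'ckw' (captured); then zero or more of the literal '3', then the literal 'bny' (captured).
Scanning left to right: at [15:25] match 'tzsckw3bny', groups = ('tzsckw', '3bny').
2 groups means the one result is a tuple of 2 captured strings — 1 here.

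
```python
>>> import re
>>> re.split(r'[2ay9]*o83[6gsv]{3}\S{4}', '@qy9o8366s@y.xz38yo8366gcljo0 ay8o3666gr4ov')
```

['@q', 'z38', '0 ay8o3666gr4ov']

This matches zero or more of one of [2ay9]; then the literal 'o83', then exactly 3 of one of [6gsv], then exactly 4 of a non-whitespace character.
Matches to split on: at [2:14] → 'y9o8366s@y.x'; at [17:28] → 'yo8366gcljo'.
Splitting on the pattern gives 3 pieces.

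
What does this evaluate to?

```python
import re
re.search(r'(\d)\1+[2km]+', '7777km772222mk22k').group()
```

'7777km'

The backreference `\1` re-matches whatever the first group consumed, character for character.
Unlike `match`, `search` isn't anchored — it looks for the pattern anywhere in the string.
The match spans [0:6] → '7777km'.
Captured: group 1 = '7'.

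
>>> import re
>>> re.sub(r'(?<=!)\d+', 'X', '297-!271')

'297-!X'

The lookaround is zero-width — it requires the adjacent text to match without consuming it, so the asserted text isn't part of the match.
Every occurrence is swapped for 'X'.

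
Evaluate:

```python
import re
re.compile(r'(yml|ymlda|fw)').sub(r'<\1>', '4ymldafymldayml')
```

'4<yml>daf<yml>da<yml>'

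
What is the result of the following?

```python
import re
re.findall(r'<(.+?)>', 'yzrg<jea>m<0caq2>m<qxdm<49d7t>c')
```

['jea', '0caq2', 'qxdm<49d7t']

Lazy quantifiers expand one character at a time until the remainder of the pattern can match.
Scanning left to right: at [4:9] match '<jea>', group 1 = 'jea'; at [10:17] match '<0caq2>', group 1 = '0caq2'; at [18:30] match '<qxdm<49d7t>', group 1 = 'qxdm<49d7t'.
One capturing group, so `findall` returns just the captured substring from each match — 3 in all.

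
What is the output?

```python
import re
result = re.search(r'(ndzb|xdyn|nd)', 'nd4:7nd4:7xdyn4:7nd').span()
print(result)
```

(0, 2)

The match spans [0:2] → 'nd'.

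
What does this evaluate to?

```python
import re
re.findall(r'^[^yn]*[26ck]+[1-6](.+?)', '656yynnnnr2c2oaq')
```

The pattern matches anchored at the start of the string; then zero or more of any character except [yn], then one or more of one of [26ck], then a character in [1-6]; then one or more of any character (lazy) (captured).
A `+?`/`*?`/`{m,n}?` starts at its minimum and grows only as far as needed for what follows to match.
Scanning left to right: at [0:3] match '656', group 1 = '6'.
`findall` collects group 1 from the one match (1 total).

['6']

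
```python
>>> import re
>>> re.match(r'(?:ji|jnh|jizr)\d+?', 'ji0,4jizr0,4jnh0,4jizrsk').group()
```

With `match`, the pattern is implicitly anchored at the beginning.
The match spans [0:3] → 'ji0'.

'ji0'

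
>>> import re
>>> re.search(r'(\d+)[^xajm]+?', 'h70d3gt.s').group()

'70d'

The pattern matches one or more of a digit (captured); then one or more of any character except [xajm] (lazy).
A non-greedy quantifier consumes as few characters as it can — just enough that the remainder of the pattern still matches from where it stops; whatever follows it matches normally.
Unlike `match`, `search` isn't anchored — it looks for the pattern anywhere in the string.
The match spans [1:4] → '70d'.
Captured: group 1 = '70'.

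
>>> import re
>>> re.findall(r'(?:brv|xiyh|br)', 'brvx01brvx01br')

Alternation isn't longest-match — the leftmost alternative that fits at this position is chosen.
Matches: at [0:3] → 'brv'; at [6:9] → 'brv'; at [12:14] → 'br'.
No capturing groups, so `findall` returns the 3 full match strings.

['brv', 'brv', 'br']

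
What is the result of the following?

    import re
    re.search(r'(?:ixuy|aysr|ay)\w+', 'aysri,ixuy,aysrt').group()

'aysri'

`search` walks the string left to right and returns the first match it finds.
The match spans [0:5] → 'aysri'.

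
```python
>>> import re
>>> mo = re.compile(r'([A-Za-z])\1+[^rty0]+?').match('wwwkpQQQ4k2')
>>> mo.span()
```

A backreference is literal: `\1` must see the identical characters the first group matched.
`match` is anchored at position 0; if the pattern doesn't fit there, it returns None.
The match spans [0:4] → 'wwwk'.
Captured: group 1 = 'w'.

(0, 4)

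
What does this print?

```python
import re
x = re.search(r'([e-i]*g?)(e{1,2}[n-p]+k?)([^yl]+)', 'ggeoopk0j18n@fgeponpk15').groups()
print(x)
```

('gg', 'eoopk', '0j18n@fgeponpk15')

The match spans [0:23] → 'ggeoopk0j18n@fgeponpk15'.
Captured: group 1 = 'gg', group 2 = 'eoopk', group 3 = '0j18n@fgeponpk15'.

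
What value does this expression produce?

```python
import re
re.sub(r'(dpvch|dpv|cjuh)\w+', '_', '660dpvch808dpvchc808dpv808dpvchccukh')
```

'660_'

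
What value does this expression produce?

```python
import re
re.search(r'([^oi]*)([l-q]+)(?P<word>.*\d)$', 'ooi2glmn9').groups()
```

('', 'oo', 'i2glmn9')

This matches zero or more of any character except [oi] (captured); then one or more of a character in [l-q] (captured); then zero or more of any character, then a digit (captured as 'word'); then anchored at the end.
`search` walks the string left to right and returns the first match it finds.
The match spans [0:9] → 'ooi2glmn9'.
Captured: group 1 = '', group 2 = 'oo', group 3 = 'i2glmn9'.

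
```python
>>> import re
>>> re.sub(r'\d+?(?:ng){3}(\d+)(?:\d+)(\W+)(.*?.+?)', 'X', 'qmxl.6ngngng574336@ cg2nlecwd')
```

'qmxl.Xg2nlecwd'

Pattern: one or more of a digit (lazy), then the literal 'ng' repeated 3 times; then one or more of a digit (captured); then one or more of a digit (non-capturing group); then one or more of a non-word character (captured); then zero or more of any character (lazy), then one or more of any character (lazy) (captured).
With the lazy modifier that quantifier settles for the fewest repetitions that let the rest of the pattern succeed (the atoms after it are unaffected and can still be greedy).
Matches: at [5:21] → '6ngngng574336@ c'.
`sub` substitutes 'X' at each match site.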